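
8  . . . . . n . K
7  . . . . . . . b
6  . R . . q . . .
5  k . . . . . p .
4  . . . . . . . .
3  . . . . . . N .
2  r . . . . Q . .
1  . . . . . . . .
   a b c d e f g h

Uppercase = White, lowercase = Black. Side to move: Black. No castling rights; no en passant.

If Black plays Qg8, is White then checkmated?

After Qg8: white king on h8; in check: yes, from the black queen on g8.
King squares — g7: attacked by Qg8; h7: attacked by Nf8; g8: attacked by Bh7.
White has no legal moves → checkmate.

yes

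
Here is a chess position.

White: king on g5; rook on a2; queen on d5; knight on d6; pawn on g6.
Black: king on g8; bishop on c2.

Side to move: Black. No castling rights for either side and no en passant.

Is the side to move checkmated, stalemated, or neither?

neither

Black to move; black king on g8.
In check: yes, from the white queen on d5.
Legal moves for Black: Kh8, Kf8, Kg7.
Black is in check but has 3 legal moves → neither.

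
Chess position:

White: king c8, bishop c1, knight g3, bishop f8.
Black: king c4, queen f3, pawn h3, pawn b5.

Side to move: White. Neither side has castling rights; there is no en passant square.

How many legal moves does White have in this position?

White to move; king on c8.
In check: no.
Legal moves: Bg7, Be7, Bfh6, Bd6, Bc5, Bb4, Bfa3, Kd8, Kb8, Kd7, Kc7, Nh5, Nf5, Ne4, Ne2, Nh1, Nf1, Bch6, Bg5, Bf4, Be3, Bca3, Bd2, Bb2.
Count: 24.

24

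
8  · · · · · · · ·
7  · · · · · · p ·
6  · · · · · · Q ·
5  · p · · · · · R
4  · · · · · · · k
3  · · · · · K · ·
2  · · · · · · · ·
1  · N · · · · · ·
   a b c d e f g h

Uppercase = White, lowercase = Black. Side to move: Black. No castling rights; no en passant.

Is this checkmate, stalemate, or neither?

checkmate

Black to move; black king on h4.
In check: yes, from the white rook on h5.
King squares — g3: attacked by Kf3; h3: attacked by Rh5; g4: attacked by Kf3; g5: attacked by Rh5; h5: attacked by Qg6.
Legal moves for Black: none.
In check with no legal moves → checkmate.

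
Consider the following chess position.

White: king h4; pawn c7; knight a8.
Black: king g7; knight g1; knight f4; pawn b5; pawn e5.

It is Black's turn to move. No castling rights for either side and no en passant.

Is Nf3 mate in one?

no

After Nf3: white king on h4; in check: yes, from the black knight on f3.
White has 2 legal replies: Kg4, Kg3.
In check but a legal move exists → not checkmate.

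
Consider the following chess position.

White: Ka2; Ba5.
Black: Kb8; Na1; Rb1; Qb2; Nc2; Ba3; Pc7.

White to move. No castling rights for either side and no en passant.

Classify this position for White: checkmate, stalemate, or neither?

checkmate

White to move; white king on a2.
In check: yes, from the black queen on b2.
King squares — a1: attacked by Rb1; b1: attacked by Qb2; b2: attacked by Rb1; a3: attacked by Qb2; b3: attacked by Na1.
Legal moves for White: none.
In check with no legal moves → checkmate.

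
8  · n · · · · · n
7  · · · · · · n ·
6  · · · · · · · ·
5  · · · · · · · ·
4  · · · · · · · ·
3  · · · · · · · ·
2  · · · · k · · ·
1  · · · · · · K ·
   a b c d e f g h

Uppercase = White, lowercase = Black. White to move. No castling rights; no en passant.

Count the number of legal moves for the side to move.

3

White to move; king on g1.
In check: no.
Legal moves: Kh2, Kg2, Kh1.
Count: 3.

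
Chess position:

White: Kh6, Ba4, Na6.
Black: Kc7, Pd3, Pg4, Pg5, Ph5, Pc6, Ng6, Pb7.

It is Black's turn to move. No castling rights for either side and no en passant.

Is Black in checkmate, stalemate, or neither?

neither

Black to move; black king on c7.
In check: yes, from the white knight on a6.
King squares — b6: available; c6: own pawn; d6: available; b7: own pawn; d7: available; b8: attacked by Na6; c8: available; d8: available.
Legal moves for Black: Kd8, Kc8, Kd7, Kd6, Kb6, bxa6.
Black is in check but has 6 legal moves → neither.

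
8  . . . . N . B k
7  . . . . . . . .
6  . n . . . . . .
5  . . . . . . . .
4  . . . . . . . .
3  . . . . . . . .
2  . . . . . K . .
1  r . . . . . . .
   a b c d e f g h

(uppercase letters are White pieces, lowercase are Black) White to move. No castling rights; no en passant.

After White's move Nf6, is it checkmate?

After Nf6: black king on h8; in check: no.
Black is not in check, so this cannot be checkmate.

no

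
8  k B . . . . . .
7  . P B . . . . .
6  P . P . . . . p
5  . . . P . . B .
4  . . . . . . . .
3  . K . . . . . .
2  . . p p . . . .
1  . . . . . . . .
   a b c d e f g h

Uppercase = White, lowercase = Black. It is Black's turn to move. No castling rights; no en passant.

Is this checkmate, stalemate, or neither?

checkmate

Black to move; black king on a8.
In check: yes, from the white pawn on b7.
King squares — a7: attacked by Bb8; b7: attacked by Pa6; b8: attacked by Bc7.
Legal moves for Black: none.
In check with no legal moves → checkmate.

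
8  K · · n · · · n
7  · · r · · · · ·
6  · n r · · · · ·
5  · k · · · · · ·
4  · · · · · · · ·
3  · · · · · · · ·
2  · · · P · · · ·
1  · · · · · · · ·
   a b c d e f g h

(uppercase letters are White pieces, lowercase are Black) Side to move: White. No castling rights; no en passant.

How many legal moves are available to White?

1

White to move; king on a8.
In check: yes, from the black knight on b6.
Legal moves: Kb8.
Count: 1.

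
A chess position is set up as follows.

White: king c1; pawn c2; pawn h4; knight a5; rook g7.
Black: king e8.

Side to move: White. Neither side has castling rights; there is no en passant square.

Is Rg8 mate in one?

no

After Rg8: black king on e8; in check: yes, from the white rook on g8.
Black has 3 legal replies: Kf7, Ke7, Kd7.
In check but a legal move exists → not checkmate.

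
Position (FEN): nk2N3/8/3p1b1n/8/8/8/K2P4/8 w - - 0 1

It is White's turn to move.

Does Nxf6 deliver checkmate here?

After Nxf6: black king on b8; in check: no.
Black is not in check, so this cannot be checkmate.

no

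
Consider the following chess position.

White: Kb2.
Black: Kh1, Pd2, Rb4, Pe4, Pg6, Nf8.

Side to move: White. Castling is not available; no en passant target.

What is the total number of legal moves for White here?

5

White to move; king on b2.
In check: yes, from the black rook on b4.
Legal moves: Kc3, Ka3, Kc2, Ka2, Ka1.
Count: 5.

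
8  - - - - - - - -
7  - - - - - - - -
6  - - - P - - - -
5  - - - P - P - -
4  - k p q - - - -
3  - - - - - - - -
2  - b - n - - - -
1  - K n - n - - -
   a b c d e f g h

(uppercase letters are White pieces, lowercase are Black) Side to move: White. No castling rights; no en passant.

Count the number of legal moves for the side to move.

0

White to move; king on b1.
In check: yes, from the black knight on d2.
Legal moves: none.
Count: 0.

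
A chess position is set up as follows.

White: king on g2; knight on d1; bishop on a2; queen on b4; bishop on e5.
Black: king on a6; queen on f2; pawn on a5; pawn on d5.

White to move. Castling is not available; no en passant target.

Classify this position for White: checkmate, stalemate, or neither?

White to move; white king on g2.
In check: yes, from the black queen on f2.
King squares — f1: attacked by Qf2; g1: attacked by Qf2; h1: available; f2: available; h2: attacked by Qf2; f3: attacked by Qf2; g3: attacked by Qf2; h3: available.
Legal moves for White: Kh3, Kxf2, Kh1, Nxf2.
White is in check but has 4 legal moves → neither.

neither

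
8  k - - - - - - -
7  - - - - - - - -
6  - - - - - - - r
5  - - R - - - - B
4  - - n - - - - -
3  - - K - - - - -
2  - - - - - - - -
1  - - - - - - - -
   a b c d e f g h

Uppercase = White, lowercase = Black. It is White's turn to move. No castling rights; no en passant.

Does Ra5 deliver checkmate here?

After Ra5: black king on a8; in check: yes, from the white rook on a5.
Black has 4 legal replies: Kb8, Kb7, Ra6, Nxa5.
In check but a legal move exists → not checkmate.

no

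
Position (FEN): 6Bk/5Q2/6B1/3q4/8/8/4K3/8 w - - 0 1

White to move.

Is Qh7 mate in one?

After Qh7: black king on h8; in check: yes, from the white queen on h7.
King squares — g7: attacked by Qh7; h7: attacked by Bg6; g8: attacked by Qh7.
Black has no legal moves → checkmate.

yes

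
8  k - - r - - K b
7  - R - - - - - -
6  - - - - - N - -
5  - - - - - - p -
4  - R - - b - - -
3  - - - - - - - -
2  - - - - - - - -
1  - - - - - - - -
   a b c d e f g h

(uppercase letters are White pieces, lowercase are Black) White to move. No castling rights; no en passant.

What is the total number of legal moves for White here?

White to move; king on g8.
In check: yes, from the black rook on d8.
Legal moves: Kf7, Ne8.
Count: 2.

2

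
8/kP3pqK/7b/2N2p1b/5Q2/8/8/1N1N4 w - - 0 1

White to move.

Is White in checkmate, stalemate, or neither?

White to move; white king on h7.
In check: yes, from the black queen on g7.
King squares — g6: attacked by Bh5; h6: attacked by Qg7; g7: attacked by Bh6; g8: attacked by Qg7; h8: attacked by Qg7.
Legal moves for White: none.
In check with no legal moves → checkmate.

checkmate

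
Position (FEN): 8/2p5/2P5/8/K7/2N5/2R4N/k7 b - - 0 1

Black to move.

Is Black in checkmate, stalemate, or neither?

stalemate

Black to move; black king on a1.
In check: no.
King squares — b1: attacked by Nc3; a2: attacked by Rc2; b2: attacked by Rc2.
Legal moves for Black: none.
Not in check and no legal moves → stalemate.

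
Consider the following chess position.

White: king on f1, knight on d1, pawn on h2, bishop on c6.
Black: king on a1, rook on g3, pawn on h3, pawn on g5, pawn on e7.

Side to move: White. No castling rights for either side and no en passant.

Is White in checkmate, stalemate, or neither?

White to move; white king on f1.
In check: no.
Legal moves for White include: Be8, Ba8, Bd7, Bb7, Bd5, Bb5, Be4, Ba4, Bf3, Bg2, Bh1, Kf2, Ke2, Ke1, Ne3, Nc3, Nf2, Nb2, ... (list truncated; more exist).
White has legal moves and is not in check → neither.

neither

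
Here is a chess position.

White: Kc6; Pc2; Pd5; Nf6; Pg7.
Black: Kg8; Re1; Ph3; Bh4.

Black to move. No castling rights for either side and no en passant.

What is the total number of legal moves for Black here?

3

Black to move; king on g8.
In check: yes, from the white knight on f6.
Legal moves: Kxg7, Kf7, Bxf6.
Count: 3.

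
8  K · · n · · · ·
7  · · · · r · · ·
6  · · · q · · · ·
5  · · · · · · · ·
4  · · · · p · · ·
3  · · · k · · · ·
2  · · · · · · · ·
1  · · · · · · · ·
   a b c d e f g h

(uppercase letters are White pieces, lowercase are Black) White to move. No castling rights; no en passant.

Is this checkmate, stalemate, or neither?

White to move; white king on a8.
In check: no.
King squares — a7: attacked by Re7; b7: attacked by Re7; b8: attacked by Qd6.
Legal moves for White: none.
Not in check and no legal moves → stalemate.

stalemate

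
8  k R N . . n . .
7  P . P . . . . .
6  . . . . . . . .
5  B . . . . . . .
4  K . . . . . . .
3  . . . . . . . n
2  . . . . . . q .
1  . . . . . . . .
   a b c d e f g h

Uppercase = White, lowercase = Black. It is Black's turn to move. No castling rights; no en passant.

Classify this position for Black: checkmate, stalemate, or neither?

checkmate

Black to move; black king on a8.
In check: yes, from the white rook on b8.
King squares — a7: attacked by Nc8; b7: attacked by Rb8; b8: attacked by Pa7.
Legal moves for Black: none.
In check with no legal moves → checkmate.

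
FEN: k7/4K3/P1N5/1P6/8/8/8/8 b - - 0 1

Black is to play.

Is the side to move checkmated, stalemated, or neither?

Black to move; black king on a8.
In check: no.
King squares — a7: attacked by Nc6; b7: attacked by Pa6; b8: attacked by Nc6.
Legal moves for Black: none.
Not in check and no legal moves → stalemate.

stalemate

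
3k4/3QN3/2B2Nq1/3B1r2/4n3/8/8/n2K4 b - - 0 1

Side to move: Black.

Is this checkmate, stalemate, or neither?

Black to move; black king on d8.
In check: yes, from the white queen on d7.
King squares — c7: attacked by Qd7; d7: attacked by Bc6; e7: attacked by Qd7; c8: attacked by Qd7; e8: attacked by Nf6.
Legal moves for Black: none.
In check with no legal moves → checkmate.

checkmate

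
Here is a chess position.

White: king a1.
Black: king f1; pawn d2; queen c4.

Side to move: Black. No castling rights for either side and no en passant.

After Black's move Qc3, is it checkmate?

After Qc3: white king on a1; in check: yes, from the black queen on c3.
White has 2 legal replies: Ka2, Kb1.
In check but a legal move exists → not checkmate.

no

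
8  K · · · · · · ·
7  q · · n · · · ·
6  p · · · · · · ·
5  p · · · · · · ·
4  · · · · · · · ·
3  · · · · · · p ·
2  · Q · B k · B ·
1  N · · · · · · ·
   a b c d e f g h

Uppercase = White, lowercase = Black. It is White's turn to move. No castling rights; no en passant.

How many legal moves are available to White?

1

White to move; king on a8.
In check: yes, from the black queen on a7.
Legal moves: Kxa7.
Count: 1.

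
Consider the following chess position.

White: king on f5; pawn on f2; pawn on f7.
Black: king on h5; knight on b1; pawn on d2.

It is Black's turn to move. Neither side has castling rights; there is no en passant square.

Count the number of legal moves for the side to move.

Black to move; king on h5.
In check: no.
Legal moves: Kh6, Kh4, Nc3, Na3, d1=Q, d1=R, d1=B, d1=N.
Count: 8.

8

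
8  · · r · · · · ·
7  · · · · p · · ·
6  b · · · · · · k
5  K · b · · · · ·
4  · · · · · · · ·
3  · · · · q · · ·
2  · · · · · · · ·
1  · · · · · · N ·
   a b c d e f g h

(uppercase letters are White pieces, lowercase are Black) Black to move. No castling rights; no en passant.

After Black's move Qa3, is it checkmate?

yes

After Qa3: white king on a5; in check: yes, from the black queen on a3.
King squares — a4: attacked by Qa3; b4: attacked by Qa3; b5: attacked by Ba6; a6: attacked by Qa3; b6: attacked by Bc5.
White has no legal moves → checkmate.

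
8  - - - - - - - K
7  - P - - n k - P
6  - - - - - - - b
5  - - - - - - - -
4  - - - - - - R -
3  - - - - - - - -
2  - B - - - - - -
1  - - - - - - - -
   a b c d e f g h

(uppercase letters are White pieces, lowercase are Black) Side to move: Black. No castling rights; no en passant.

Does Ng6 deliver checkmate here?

no

After Ng6: white king on h8; in check: yes, from the black knight on g6.
White has 1 legal reply: Rxg6.
In check but a legal move exists → not checkmate.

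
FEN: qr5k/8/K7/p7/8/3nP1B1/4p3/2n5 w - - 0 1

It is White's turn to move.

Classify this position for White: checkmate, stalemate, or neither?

checkmate

White to move; white king on a6.
In check: yes, from the black queen on a8.
King squares — a5: attacked by Qa8; b5: attacked by Rb8; b6: attacked by Rb8; a7: attacked by Qa8; b7: attacked by Qa8.
Legal moves for White: none.
In check with no legal moves → checkmate.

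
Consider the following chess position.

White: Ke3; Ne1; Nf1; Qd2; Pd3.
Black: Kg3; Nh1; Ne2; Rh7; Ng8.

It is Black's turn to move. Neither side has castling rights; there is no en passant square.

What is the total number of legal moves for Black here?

3

Black to move; king on g3.
In check: yes, from the white knight on f1.
Legal moves: Kh4, Kg4, Kh3.
Count: 3.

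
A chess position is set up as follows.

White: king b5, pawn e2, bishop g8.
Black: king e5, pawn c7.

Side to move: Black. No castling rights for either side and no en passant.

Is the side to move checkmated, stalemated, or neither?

neither

Black to move; black king on e5.
In check: no.
Legal moves for Black: Kf6, Kd6, Kf5, Kf4, Ke4, Kd4, c6+, c5.
Black has 8 legal moves and is not in check → neither.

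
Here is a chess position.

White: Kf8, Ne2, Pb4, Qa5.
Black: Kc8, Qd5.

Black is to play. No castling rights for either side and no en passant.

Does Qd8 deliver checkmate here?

no

After Qd8: white king on f8; in check: yes, from the black queen on d8.
White has 3 legal replies: Kg7, Kf7, Qxd8+.
In check but a legal move exists → not checkmate.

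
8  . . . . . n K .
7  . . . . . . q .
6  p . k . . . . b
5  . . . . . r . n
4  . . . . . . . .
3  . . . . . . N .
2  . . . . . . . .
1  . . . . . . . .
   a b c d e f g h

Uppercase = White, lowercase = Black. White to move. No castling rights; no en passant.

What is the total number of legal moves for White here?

0

White to move; king on g8.
In check: yes, from the black queen on g7.
Legal moves: none.
Count: 0.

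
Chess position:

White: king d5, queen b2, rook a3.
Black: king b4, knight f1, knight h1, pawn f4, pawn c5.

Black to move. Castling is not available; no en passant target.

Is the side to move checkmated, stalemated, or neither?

Black to move; black king on b4.
In check: yes, from the white queen on b2.
King squares — a3: attacked by Qb2; b3: attacked by Qb2; c3: attacked by Qb2; a4: attacked by Ra3; c4: attacked by Kd5; a5: attacked by Ra3; b5: attacked by Qb2; c5: own pawn.
Legal moves for Black: none.
In check with no legal moves → checkmate.

checkmate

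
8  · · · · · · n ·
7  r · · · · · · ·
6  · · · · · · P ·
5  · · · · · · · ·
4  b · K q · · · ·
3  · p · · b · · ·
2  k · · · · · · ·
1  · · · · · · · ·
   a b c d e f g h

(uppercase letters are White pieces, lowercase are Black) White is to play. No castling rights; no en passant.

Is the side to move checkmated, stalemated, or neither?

White to move; white king on c4.
In check: yes, from the black queen on d4.
King squares — b3: attacked by Ka2; c3: attacked by Qd4; d3: attacked by Qd4; b4: attacked by Qd4; d4: attacked by Be3; b5: attacked by Ba4; c5: attacked by Qd4; d5: attacked by Qd4.
Legal moves for White: none.
In check with no legal moves → checkmate.

checkmate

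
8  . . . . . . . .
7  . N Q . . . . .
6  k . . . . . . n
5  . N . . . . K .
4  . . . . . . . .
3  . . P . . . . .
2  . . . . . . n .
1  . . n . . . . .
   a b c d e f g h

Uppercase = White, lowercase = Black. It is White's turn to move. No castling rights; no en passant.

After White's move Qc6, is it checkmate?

yes

After Qc6: black king on a6; in check: yes, from the white queen on c6.
King squares — a5: attacked by Nb7; b5: attacked by Qc6; b6: attacked by Qc6; a7: attacked by Nb5; b7: attacked by Qc6.
Black has no legal moves → checkmate.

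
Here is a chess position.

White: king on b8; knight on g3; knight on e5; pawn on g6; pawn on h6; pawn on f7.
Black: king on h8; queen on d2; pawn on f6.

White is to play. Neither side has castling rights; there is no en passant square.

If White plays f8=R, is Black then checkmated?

After f8=R: black king on h8; in check: yes, from the white rook on f8.
King squares — g7: attacked by Ph6; h7: attacked by Pg6; g8: attacked by Rf8.
Black has no legal moves → checkmate.

yes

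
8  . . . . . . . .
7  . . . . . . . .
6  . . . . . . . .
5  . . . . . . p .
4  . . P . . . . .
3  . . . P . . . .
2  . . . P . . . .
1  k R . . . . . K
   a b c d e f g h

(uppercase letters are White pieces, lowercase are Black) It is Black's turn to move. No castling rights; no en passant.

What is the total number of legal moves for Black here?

Black to move; king on a1.
In check: yes, from the white rook on b1.
Legal moves: Ka2, Kxb1.
Count: 2.

2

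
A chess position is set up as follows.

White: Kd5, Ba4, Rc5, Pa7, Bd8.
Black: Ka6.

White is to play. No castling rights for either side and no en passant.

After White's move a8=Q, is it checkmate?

After a8=Q: black king on a6; in check: yes, from the white queen on a8.
King squares — a5: attacked by Rc5; b5: attacked by Ba4; b6: attacked by Bd8; a7: attacked by Qa8; b7: attacked by Qa8.
Black has no legal moves → checkmate.

yes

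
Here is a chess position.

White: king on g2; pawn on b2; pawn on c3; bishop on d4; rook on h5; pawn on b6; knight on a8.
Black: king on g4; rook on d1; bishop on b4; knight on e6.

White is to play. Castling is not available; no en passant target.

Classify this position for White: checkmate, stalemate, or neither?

White to move; white king on g2.
In check: no.
Legal moves for White include: Nc7, Rh8, Rh7, Rh6, Rg5+, Rf5, Re5, Rd5, Rc5, Rb5, Ra5, Rh4+, Rh3, Rh2, Rh1, Bh8, Bg7, Bf6, ... (list truncated; more exist).
White has legal moves and is not in check → neither.

neither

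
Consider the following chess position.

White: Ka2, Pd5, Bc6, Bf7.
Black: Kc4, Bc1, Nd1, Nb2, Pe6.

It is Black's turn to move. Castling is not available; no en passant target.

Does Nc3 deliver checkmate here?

no

After Nc3: white king on a2; in check: yes, from the black knight on c3.
White has 2 legal replies: Ka3, Ka1.
In check but a legal move exists → not checkmate.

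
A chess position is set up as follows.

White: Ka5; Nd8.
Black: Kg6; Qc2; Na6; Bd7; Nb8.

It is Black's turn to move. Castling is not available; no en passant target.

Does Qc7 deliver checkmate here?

yes

After Qc7: white king on a5; in check: yes, from the black queen on c7.
King squares — a4: attacked by Bd7; b4: attacked by Na6; b5: attacked by Bd7; a6: attacked by Nb8; b6: attacked by Qc7.
White has no legal moves → checkmate.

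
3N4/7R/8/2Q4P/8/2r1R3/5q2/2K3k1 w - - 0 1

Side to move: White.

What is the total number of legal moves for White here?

4

White to move; king on c1.
In check: yes, from the black rook on c3.
Legal moves: Kd1, Kb1, Qxc3, Rxc3.
Count: 4.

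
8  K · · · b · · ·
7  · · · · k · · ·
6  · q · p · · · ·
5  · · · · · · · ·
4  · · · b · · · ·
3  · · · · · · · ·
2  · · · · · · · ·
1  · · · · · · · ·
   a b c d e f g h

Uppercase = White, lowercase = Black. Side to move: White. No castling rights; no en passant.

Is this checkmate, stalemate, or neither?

White to move; white king on a8.
In check: no.
King squares — a7: attacked by Qb6; b7: attacked by Qb6; b8: attacked by Qb6.
Legal moves for White: none.
Not in check and no legal moves → stalemate.

stalemate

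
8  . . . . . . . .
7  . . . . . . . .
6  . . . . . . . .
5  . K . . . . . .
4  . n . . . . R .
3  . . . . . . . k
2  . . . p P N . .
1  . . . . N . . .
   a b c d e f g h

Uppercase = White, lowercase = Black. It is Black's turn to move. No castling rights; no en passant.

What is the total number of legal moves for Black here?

Black to move; king on h3.
In check: yes, from the white knight on f2.
Legal moves: Kh2.
Count: 1.

1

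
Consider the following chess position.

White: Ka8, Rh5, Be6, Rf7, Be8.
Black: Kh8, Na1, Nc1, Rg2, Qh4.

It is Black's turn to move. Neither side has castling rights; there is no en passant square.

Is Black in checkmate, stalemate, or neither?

Black to move; black king on h8.
In check: yes, from the white rook on h5.
Legal moves for Black: Kg8, Qxh5.
Black is in check but has 2 legal moves → neither.

neither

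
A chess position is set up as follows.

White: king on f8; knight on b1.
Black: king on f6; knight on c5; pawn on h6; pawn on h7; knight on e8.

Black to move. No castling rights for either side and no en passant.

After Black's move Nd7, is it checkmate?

After Nd7: white king on f8; in check: yes, from the black knight on d7.
White has 2 legal replies: Kg8, Kxe8.
In check but a legal move exists → not checkmate.

no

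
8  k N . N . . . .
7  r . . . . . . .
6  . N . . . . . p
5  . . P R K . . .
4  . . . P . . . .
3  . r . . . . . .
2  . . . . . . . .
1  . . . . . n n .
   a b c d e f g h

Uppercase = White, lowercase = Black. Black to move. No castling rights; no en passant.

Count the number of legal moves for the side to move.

Black to move; king on a8.
In check: yes, from the white knight on b6.
Legal moves: Kxb8, Rxb6.
Count: 2.

2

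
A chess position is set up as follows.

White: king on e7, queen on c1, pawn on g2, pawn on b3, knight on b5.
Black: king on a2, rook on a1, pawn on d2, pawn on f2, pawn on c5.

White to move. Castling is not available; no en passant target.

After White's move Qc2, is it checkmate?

After Qc2: black king on a2; in check: yes, from the white queen on c2.
King squares — a1: own rook; b1: attacked by Qc2; b2: attacked by Qc2; a3: attacked by Nb5; b3: attacked by Qc2.
Black has no legal moves → checkmate.

yes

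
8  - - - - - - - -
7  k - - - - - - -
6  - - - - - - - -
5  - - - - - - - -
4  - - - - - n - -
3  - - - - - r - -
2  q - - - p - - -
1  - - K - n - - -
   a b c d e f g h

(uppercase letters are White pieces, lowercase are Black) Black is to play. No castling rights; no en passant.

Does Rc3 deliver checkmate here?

After Rc3: white king on c1; in check: yes, from the black rook on c3.
King squares — b1: attacked by Qa2; d1: attacked by Pe2; b2: attacked by Qa2; c2: attacked by Ne1; d2: attacked by Qa2.
White has no legal moves → checkmate.

yes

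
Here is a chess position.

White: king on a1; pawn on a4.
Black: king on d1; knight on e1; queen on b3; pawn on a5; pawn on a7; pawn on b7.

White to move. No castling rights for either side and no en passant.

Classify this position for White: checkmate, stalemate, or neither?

White to move; white king on a1.
In check: no.
King squares — b1: attacked by Qb3; a2: attacked by Qb3; b2: attacked by Qb3.
Legal moves for White: none.
Not in check and no legal moves → stalemate.

stalemate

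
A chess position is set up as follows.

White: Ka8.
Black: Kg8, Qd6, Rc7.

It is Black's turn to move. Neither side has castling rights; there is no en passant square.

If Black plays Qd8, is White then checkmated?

After Qd8: white king on a8; in check: yes, from the black queen on d8.
King squares — a7: attacked by Rc7; b7: attacked by Rc7; b8: attacked by Qd8.
White has no legal moves → checkmate.

yes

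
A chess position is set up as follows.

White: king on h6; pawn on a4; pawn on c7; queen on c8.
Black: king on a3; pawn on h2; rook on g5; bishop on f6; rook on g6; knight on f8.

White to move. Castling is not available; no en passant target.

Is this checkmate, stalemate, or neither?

checkmate

White to move; white king on h6.
In check: yes, from the black rook on g6.
King squares — g5: attacked by Bf6; h5: attacked by Rg5; g6: attacked by Rg5; g7: attacked by Bf6; h7: attacked by Nf8.
Legal moves for White: none.
In check with no legal moves → checkmate.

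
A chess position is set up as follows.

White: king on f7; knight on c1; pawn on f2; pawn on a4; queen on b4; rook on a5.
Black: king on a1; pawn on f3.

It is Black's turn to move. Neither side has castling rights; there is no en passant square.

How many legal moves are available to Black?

0

Black to move; king on a1.
In check: no.
Legal moves: none.
Count: 0.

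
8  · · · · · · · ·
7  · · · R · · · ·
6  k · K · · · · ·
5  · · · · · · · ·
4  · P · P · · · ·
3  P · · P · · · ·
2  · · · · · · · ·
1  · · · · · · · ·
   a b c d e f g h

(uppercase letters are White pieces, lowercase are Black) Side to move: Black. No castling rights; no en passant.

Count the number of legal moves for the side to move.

0

Black to move; king on a6.
In check: no.
Legal moves: none.
Count: 0.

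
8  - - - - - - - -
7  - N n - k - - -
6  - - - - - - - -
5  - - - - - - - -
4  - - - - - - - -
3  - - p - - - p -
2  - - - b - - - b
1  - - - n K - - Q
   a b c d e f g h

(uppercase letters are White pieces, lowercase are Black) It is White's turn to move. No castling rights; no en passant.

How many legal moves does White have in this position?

White to move; king on e1.
In check: yes, from the black bishop on d2.
Legal moves: Ke2, Kf1, Kxd1.
Count: 3.

3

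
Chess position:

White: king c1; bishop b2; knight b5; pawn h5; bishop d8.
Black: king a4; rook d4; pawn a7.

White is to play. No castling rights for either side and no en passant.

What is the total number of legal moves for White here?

White to move; king on c1.
In check: no.
Legal moves: Be7, Bc7, Bf6, Bb6, Bg5, Ba5, Bh4, Nc7, Nxa7, Nd6, Nxd4, Nc3+, Na3, Bxd4, Bc3, Ba3, Ba1, Kc2, Kb1, h6.
Count: 20.

20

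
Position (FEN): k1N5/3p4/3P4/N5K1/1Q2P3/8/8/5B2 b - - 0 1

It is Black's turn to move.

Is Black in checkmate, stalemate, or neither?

stalemate

Black to move; black king on a8.
In check: no.
King squares — a7: attacked by Nc8; b7: attacked by Qb4; b8: attacked by Qb4.
Legal moves for Black: none.
Not in check and no legal moves → stalemate.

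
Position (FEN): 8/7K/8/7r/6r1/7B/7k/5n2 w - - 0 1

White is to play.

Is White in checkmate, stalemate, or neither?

White to move; white king on h7.
In check: yes, from the black rook on h5.
King squares — g6: attacked by Rg4; h6: attacked by Rh5; g7: attacked by Rg4; g8: attacked by Rg4; h8: attacked by Rh5.
Legal moves for White: none.
In check with no legal moves → checkmate.

checkmate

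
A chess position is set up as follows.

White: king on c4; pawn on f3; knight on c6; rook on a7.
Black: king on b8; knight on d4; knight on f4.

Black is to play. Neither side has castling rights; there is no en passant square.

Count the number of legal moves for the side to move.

2

Black to move; king on b8.
In check: yes, from the white knight on c6.
Legal moves: Kc8, Nxc6.
Count: 2.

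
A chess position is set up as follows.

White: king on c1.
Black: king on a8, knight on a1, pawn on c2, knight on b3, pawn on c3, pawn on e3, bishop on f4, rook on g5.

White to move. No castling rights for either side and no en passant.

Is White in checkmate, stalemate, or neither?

checkmate

White to move; white king on c1.
In check: yes, from the black knight on b3.
King squares — b1: attacked by Pc2; d1: attacked by Pc2; b2: attacked by Pc3; c2: attacked by Na1; d2: attacked by Nb3.
Legal moves for White: none.
In check with no legal moves → checkmate.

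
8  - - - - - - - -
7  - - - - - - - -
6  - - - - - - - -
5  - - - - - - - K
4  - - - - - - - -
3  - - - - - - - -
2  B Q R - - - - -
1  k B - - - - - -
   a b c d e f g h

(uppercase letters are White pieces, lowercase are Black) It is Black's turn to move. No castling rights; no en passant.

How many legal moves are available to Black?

0

Black to move; king on a1.
In check: yes, from the white queen on b2.
Legal moves: none.
Count: 0.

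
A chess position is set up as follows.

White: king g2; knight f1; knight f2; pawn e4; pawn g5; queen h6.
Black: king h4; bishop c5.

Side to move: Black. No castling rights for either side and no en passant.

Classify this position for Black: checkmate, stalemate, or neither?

checkmate

Black to move; black king on h4.
In check: yes, from the white queen on h6.
King squares — g3: attacked by Nf1; h3: attacked by Nf2; g4: attacked by Nf2; g5: attacked by Qh6; h5: attacked by Qh6.
Legal moves for Black: none.
In check with no legal moves → checkmate.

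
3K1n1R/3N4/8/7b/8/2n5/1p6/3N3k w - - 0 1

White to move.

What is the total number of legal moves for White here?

White to move; king on d8.
In check: no.
Legal moves: Rg8, Rxf8, Rh7, Rh6, Rxh5+, Kc8, Ke7, Kc7, Nxf8, Nb8, Nf6, Nb6, Ne5, Nc5, Ne3, Nxc3, Nf2+, Nxb2.
Count: 18.

18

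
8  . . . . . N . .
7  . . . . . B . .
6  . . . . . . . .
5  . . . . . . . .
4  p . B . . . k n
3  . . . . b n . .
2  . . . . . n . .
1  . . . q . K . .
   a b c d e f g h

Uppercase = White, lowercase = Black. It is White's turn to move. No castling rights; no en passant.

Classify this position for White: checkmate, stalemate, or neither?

checkmate

White to move; white king on f1.
In check: yes, from the black queen on d1.
King squares — e1: attacked by Qd1; g1: attacked by Qd1; e2: attacked by Qd1; f2: attacked by Be3; g2: attacked by Nh4.
Legal moves for White: none.
In check with no legal moves → checkmate.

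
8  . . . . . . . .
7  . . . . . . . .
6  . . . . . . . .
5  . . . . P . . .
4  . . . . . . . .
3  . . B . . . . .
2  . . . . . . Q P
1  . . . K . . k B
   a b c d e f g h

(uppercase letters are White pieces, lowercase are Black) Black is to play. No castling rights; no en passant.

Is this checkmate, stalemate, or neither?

checkmate

Black to move; black king on g1.
In check: yes, from the white queen on g2.
King squares — f1: attacked by Qg2; h1: attacked by Qg2; f2: attacked by Qg2; g2: attacked by Bh1; h2: attacked by Qg2.
Legal moves for Black: none.
In check with no legal moves → checkmate.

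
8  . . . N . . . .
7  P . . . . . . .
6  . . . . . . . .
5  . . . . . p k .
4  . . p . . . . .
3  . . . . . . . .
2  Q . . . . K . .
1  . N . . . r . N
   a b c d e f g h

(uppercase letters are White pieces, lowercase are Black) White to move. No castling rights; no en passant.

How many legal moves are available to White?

White to move; king on f2.
In check: yes, from the black rook on f1.
Legal moves: Kg3, Ke3, Kg2, Ke2, Kxf1.
Count: 5.

5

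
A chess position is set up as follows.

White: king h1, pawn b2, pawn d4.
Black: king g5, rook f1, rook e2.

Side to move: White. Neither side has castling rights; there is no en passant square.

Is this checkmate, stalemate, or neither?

checkmate

White to move; white king on h1.
In check: yes, from the black rook on f1.
King squares — g1: attacked by Rf1; g2: attacked by Re2; h2: attacked by Re2.
Legal moves for White: none.
In check with no legal moves → checkmate.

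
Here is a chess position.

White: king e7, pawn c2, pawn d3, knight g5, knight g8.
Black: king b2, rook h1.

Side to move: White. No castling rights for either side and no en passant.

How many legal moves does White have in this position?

White to move; king on e7.
In check: no.
Legal moves: Nh6, Nf6, Kf8, Ke8, Kd8, Kf7, Kd7, Kf6, Ke6, Kd6, Nh7, Nf7, Ne6, Ne4, Nh3, Nf3, d4, c3, c4.
Count: 19.

19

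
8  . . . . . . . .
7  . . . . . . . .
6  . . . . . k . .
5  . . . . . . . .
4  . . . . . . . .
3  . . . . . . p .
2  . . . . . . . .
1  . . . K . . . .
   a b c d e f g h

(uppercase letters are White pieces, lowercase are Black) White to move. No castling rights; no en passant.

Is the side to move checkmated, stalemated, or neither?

White to move; white king on d1.
In check: no.
Legal moves for White: Ke2, Kd2, Kc2, Ke1, Kc1.
White has 5 legal moves and is not in check → neither.

neither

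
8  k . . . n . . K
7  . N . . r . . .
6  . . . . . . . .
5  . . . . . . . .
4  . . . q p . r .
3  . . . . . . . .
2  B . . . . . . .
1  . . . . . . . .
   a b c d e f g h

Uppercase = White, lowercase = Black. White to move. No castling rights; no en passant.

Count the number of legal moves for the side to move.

0

White to move; king on h8.
In check: yes, from the black queen on d4.
Legal moves: none.
Count: 0.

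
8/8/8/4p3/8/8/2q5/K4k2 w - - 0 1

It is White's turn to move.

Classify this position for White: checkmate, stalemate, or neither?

stalemate

White to move; white king on a1.
In check: no.
King squares — b1: attacked by Qc2; a2: attacked by Qc2; b2: attacked by Qc2.
Legal moves for White: none.
Not in check and no legal moves → stalemate.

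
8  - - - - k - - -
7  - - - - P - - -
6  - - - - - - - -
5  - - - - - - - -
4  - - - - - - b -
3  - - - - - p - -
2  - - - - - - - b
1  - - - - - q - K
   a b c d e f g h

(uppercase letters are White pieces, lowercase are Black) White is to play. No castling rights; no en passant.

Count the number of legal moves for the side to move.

1

White to move; king on h1.
In check: yes, from the black queen on f1.
Legal moves: Kxh2.
Count: 1.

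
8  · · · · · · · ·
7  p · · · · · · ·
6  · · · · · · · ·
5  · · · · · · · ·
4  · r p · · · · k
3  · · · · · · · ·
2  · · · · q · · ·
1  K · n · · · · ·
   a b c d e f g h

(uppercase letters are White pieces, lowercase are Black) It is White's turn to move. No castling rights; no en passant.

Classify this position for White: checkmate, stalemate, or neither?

stalemate

White to move; white king on a1.
In check: no.
King squares — b1: attacked by Rb4; a2: attacked by Nc1; b2: attacked by Qe2.
Legal moves for White: none.
Not in check and no legal moves → stalemate.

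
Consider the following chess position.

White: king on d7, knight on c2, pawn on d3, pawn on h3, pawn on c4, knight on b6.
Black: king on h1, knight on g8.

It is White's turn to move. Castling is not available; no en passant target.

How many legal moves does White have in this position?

20

White to move; king on d7.
In check: no.
Legal moves: Ke8, Kd8, Kc8, Kc7, Ke6, Kd6, Kc6, Nc8, Na8, Nd5, Na4, Nd4, Nb4, Ne3, Na3, Ne1, Na1, c5, h4, d4.
Count: 20.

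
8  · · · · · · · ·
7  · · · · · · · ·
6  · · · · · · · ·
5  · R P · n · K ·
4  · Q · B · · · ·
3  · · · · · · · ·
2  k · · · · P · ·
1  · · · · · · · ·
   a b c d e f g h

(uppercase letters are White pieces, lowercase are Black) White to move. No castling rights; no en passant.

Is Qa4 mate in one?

After Qa4: black king on a2; in check: yes, from the white queen on a4.
King squares — a1: attacked by Qa4; b1: attacked by Rb5; b2: attacked by Bd4; a3: attacked by Qa4; b3: attacked by Qa4.
Black has no legal moves → checkmate.

yes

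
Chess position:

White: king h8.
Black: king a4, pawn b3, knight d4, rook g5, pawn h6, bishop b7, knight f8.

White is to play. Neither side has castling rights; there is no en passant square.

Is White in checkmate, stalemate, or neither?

stalemate

White to move; white king on h8.
In check: no.
King squares — g7: attacked by Rg5; h7: attacked by Nf8; g8: attacked by Rg5.
Legal moves for White: none.
Not in check and no legal moves → stalemate.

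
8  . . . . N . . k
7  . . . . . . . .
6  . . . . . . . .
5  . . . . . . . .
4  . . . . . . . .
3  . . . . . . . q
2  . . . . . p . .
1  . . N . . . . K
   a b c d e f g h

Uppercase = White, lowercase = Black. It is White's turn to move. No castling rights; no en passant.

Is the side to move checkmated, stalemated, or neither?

checkmate

White to move; white king on h1.
In check: yes, from the black queen on h3.
King squares — g1: attacked by Pf2; g2: attacked by Qh3; h2: attacked by Qh3.
Legal moves for White: none.
In check with no legal moves → checkmate.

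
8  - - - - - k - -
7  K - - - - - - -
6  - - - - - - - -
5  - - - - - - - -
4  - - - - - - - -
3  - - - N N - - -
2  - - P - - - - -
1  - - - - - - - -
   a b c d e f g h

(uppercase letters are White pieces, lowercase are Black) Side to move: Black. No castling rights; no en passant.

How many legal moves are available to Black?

Black to move; king on f8.
In check: no.
Legal moves: Kg8, Ke8, Kg7, Kf7, Ke7.
Count: 5.

5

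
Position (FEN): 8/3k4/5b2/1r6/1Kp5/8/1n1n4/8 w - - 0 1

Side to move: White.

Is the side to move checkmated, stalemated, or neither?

neither

White to move; white king on b4.
In check: yes, from the black rook on b5.
King squares — a3: available; b3: attacked by Nd2; c3: attacked by Bf6; a4: attacked by Nb2; c4: attacked by Nb2; a5: attacked by Rb5; b5: available; c5: attacked by Rb5.
Legal moves for White: Kxb5, Ka3.
White is in check but has 2 legal moves → neither.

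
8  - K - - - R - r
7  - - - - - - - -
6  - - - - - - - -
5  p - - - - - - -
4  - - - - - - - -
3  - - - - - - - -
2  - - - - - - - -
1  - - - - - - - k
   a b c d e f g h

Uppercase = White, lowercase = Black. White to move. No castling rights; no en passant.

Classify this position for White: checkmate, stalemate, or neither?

neither

White to move; white king on b8.
In check: no.
Legal moves for White: Rxh8+, Rg8, Re8, Rd8, Rc8, Kc8, Ka8, Kc7, Kb7, Ka7.
White has 10 legal moves and is not in check → neither.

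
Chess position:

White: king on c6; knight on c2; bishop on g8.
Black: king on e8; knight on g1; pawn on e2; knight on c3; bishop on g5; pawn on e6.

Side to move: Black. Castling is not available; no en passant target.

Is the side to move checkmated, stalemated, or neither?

Black to move; black king on e8.
In check: no.
Legal moves for Black include: Kf8, Kd8, Ke7, Bd8, Be7, Bh6, Bf6, Bh4, Bf4, Be3, Bd2, Bc1, Nd5, Nb5, Ne4, Na4, Na2, Nd1, ... (list truncated; more exist).
Black has legal moves and is not in check → neither.

neither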